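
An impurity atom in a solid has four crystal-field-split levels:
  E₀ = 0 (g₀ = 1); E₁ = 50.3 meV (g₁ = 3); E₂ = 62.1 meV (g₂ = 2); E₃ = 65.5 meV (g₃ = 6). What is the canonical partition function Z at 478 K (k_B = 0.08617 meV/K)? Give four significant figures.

k_BT = 0.08617 × 478 K = 41.1893 meV.
Eᵢ/kT = 0, 1.22119, 1.50767, 1.59022.
Z = Σ gᵢe^(−Eᵢ/kT) = 1·e^(−0) + 3·e^(−1.22119) + 2·e^(−1.50767) + 6·e^(−1.59022) = 1.00000 + 0.884637 + 0.442851 + 1.22328 = 3.55077.

Z = 3.551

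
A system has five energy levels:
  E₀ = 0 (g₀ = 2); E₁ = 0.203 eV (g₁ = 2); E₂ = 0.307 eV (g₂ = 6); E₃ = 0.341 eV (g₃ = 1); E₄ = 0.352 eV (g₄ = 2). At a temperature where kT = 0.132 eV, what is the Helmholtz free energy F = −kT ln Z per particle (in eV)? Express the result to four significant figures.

-0.1548 eV

Eᵢ/kT = 0, 1.53788, 2.32576, 2.58333, 2.66667.
Z = Σ gᵢe^(−Eᵢ/kT) = 2·e^(−0) + 2·e^(−1.53788) + 6·e^(−2.32576) + 1·e^(−2.58333) + 2·e^(−2.66667) = 2.00000 + 0.429672 + 0.586255 + 0.0755221 + 0.138966 = 3.23042.
F = −kT ln Z = −0.132 × ln(3.23042) = −0.132 × 1.17261 = -0.1548 eV.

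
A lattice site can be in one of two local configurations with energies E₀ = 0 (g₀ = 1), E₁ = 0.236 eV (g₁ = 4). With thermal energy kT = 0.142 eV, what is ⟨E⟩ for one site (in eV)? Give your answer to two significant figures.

Eᵢ/kT = 0, 1.662.
Z = Σ gᵢe^(−Eᵢ/kT) = 1·e^(−0) + 4·e^(−1.662) = 1.000 + 0.7590 = 1.759.
⟨E⟩ = Σ Eᵢ gᵢe^(−Eᵢ/kT) / Z = (0·1.000 + 0.236·0.7590) / 1.759 = 0.10 eV.

0.10 eV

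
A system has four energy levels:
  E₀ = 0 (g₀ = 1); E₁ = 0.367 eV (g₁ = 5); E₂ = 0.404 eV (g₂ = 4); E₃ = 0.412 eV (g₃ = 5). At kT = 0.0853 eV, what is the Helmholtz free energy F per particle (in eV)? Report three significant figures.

Eᵢ/kT = 0, 4.3025, 4.7362, 4.8300.
Z = Σ gᵢe^(−Eᵢ/kT) = 1·e^(−0) + 5·e^(−4.3025) + 4·e^(−4.7362) + 5·e^(−4.8300) = 1.0000 + 0.067673 + 0.035088 + 0.039933 = 1.1427.
F = −kT ln Z = −0.0853 × ln(1.1427) = −0.0853 × 0.13339 = -0.0114 eV.

-0.0114 eV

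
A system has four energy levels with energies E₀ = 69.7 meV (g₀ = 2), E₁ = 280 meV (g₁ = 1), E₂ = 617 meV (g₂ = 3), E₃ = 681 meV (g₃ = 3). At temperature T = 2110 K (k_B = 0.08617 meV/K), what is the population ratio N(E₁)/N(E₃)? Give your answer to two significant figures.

3.0

k_BT = 0.08617 × 2110 K = 181.8 meV.
n₁/n₃ = (g₁/g₃) exp[−(E₁−E₃)/kT] = (1/3) × exp(−(-401 meV)/(181.8 meV)) = (1/3) × exp(2.206) = 3.0.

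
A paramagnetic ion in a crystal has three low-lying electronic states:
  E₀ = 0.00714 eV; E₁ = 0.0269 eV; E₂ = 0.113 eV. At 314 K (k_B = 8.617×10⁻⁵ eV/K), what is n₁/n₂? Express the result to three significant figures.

24.1

k_BT = 8.617×10⁻⁵ × 314 K = 0.027057 eV.
n₁/n₂ = exp[−(E₁−E₂)/kT] = exp(−(-0.0861 eV)/(0.027057 eV)) = exp(3.1822) = 24.1.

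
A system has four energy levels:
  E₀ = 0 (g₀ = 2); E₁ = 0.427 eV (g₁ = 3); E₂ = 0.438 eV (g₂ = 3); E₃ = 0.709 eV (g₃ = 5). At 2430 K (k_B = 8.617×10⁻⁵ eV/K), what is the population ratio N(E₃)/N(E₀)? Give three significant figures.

0.0846

k_BT = 8.617×10⁻⁵ × 2430 K = 0.20939 eV.
n₃/n₀ = (g₃/g₀) exp[−(E₃−E₀)/kT] = (5/2) × exp(−(0.709 eV)/(0.20939 eV)) = (5/2) × exp(-3.3860) = 0.0846.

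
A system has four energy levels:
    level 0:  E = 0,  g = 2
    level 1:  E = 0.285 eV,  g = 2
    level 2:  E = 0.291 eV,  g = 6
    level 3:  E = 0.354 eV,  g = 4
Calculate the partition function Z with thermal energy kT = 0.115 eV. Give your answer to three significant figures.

Eᵢ/kT = 0, 2.4783, 2.5304, 3.0783.
Z = Σ gᵢe^(−Eᵢ/kT) = 2·e^(−0) + 2·e^(−2.4783) + 6·e^(−2.5304) + 4·e^(−3.0783) = 2.0000 + 0.16777 + 0.47776 + 0.18415 = 2.8297.

Z = 2.83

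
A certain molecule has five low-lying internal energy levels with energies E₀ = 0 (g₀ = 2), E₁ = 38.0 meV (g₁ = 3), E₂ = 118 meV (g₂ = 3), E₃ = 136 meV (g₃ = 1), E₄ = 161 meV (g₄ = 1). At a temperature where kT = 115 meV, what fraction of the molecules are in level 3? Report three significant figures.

Eᵢ/kT = 0, 0.33043, 1.0261, 1.1826, 1.4000.
Z = Σ gᵢe^(−Eᵢ/kT) = 2·e^(−0) + 3·e^(−0.33043) + 3·e^(−1.0261) + 1·e^(−1.1826) + 1·e^(−1.4000) = 2.0000 + 2.1558 + 1.0752 + 0.30648 + 0.24660 = 5.7841.
P₃ = g₃ e^(−E₃/kT) / Z = 0.30648/5.7841 = 0.0530.

0.0530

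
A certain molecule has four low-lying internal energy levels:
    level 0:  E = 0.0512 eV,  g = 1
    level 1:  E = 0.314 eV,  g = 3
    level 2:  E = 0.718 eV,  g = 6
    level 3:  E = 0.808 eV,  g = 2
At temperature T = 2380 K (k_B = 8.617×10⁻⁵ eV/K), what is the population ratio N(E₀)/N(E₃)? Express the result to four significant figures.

20.03

k_BT = 8.617×10⁻⁵ × 2380 K = 0.205085 eV.
n₀/n₃ = (g₀/g₃) exp[−(E₀−E₃)/kT] = (1/2) × exp(−(-0.7568 eV)/(0.205085 eV)) = (1/2) × exp(3.69018) = 20.03.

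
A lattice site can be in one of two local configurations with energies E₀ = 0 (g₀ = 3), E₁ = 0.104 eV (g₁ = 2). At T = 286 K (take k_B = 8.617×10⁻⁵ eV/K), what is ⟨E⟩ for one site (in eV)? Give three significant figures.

k_BT = 8.617×10⁻⁵ × 286 K = 0.024645 eV.
Eᵢ/kT = 0, 4.2199.
Z = Σ gᵢe^(−Eᵢ/kT) = 3·e^(−0) + 2·e^(−4.2199) = 3.0000 + 0.029400 = 3.0294.
⟨E⟩ = Σ Eᵢ gᵢe^(−Eᵢ/kT) / Z = (0·3.0000 + 0.104·0.029400) / 3.0294 = 0.00101 eV.

0.00101 eV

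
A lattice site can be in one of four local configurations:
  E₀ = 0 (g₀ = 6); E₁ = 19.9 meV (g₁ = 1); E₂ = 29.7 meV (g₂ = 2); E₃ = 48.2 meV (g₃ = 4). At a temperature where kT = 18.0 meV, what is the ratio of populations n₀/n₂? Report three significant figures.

15.6

n₀/n₂ = (g₀/g₂) exp[−(E₀−E₂)/kT] = (6/2) × exp(−(-29.7 meV)/(18.0 meV)) = (6/2) × exp(1.6500) = 15.6.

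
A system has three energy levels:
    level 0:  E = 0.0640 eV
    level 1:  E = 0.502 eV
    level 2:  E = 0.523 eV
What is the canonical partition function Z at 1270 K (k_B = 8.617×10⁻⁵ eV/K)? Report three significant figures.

k_BT = 8.617×10⁻⁵ × 1270 K = 0.10944 eV.
Eᵢ/kT = 0.58480, 4.5870, 4.7789.
Z = Σ e^(−Eᵢ/kT) = e^(−0.58480) + e^(−4.5870) + e^(−4.7789) = 0.55722 + 0.010183 + 0.0084052 = 0.57581.

Z = 0.576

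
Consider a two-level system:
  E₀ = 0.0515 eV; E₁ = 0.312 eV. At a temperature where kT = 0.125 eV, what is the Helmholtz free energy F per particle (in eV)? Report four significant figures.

0.03684 eV

Eᵢ/kT = 0.412000, 2.49600.
Z = Σ e^(−Eᵢ/kT) = e^(−0.412000) + e^(−2.49600) = 0.662324 + 0.0824140 = 0.744738.
F = −kT ln Z = −0.125 × ln(0.744738) = −0.125 × -0.294723 = 0.03684 eV.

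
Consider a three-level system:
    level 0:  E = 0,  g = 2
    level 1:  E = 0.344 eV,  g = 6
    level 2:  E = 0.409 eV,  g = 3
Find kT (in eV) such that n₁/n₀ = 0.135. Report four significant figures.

n₁/n₀ = (g₁/g₀) exp[−(E₁−E₀)/kT] = 0.135.
⇒ (E₁−E₀)/kT = ln((6/2)/0.135) = ln(22.2222) = 3.10109.
kT = 0.344 eV / 3.10109 = 0.1109 eV.

0.1109 eV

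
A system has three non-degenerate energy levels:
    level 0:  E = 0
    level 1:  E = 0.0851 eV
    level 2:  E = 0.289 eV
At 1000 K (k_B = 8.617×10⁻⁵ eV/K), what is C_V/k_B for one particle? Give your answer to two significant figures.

k_BT = 8.617×10⁻⁵ × 1000 K = 0.08617 eV.
Eᵢ/kT = 0, 0.9876, 3.354.
Z = Σ e^(−Eᵢ/kT) = e^(−0) + e^(−0.9876) + e^(−3.354) = 1.000 + 0.3725 + 0.03494 = 1.407.
⟨E⟩ = 0.02971 eV, ⟨E²⟩ = 0.003991 eV².
C_V/k_B = (⟨E²⟩ − ⟨E⟩²)/(kT)² = (0.003991 − 0.0008827)/0.007425 = 0.42.

0.42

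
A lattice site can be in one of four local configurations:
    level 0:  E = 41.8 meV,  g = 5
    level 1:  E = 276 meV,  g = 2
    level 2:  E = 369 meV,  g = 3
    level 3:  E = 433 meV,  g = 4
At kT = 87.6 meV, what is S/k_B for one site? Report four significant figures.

1.819

Eᵢ/kT = 0.477169, 3.15068, 4.21233, 4.94292.
Z = Σ gᵢe^(−Eᵢ/kT) = 5·e^(−0.477169) + 2·e^(−3.15068) + 3·e^(−4.21233) + 4·e^(−4.94292) = 3.10269 + 0.0856460 + 0.0444354 + 0.0285349 = 3.26131.
⟨E⟩ = Σ EᵢPᵢ = 55.8312 meV.
S/k_B = ln Z + ⟨E⟩/kT = ln(3.26131) + 55.8312/87.6 = 1.18213 + 0.637342 = 1.819.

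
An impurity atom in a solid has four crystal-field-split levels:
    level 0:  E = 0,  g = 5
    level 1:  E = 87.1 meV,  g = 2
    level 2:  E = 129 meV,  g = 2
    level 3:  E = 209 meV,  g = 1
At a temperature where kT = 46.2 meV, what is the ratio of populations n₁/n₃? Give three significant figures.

n₁/n₃ = (g₁/g₃) exp[−(E₁−E₃)/kT] = (2/1) × exp(−(-121.9 meV)/(46.2 meV)) = (2/1) × exp(2.6385) = 28.0.

28.0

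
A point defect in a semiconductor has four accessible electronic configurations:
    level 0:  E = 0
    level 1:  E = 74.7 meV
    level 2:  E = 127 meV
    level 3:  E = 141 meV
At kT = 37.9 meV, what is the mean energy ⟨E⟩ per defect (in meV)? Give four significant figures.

Eᵢ/kT = 0, 1.97098, 3.35092, 3.72032.
Z = Σ e^(−Eᵢ/kT) = e^(−0) + e^(−1.97098) + e^(−3.35092) + e^(−3.72032) = 1.00000 + 0.139320 + 0.0350521 + 0.0242262 = 1.19860.
⟨E⟩ = Σ Eᵢ e^(−Eᵢ/kT) / Z = (0·1.00000 + 74.7·0.139320 + 127·0.0350521 + 141·0.0242262) / 1.19860 = 15.25 meV.

15.25 meV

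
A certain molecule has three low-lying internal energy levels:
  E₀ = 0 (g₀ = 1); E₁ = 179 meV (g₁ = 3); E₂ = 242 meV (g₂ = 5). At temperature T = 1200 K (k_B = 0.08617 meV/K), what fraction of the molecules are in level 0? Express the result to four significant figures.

k_BT = 0.08617 × 1200 K = 103.404 meV.
Eᵢ/kT = 0, 1.73107, 2.34033.
Z = Σ gᵢe^(−Eᵢ/kT) = 1·e^(−0) + 3·e^(−1.73107) + 5·e^(−2.34033) = 1.00000 + 0.531284 + 0.481479 = 2.01276.
P₀ = g₀ e^(−E₀/kT) / Z = 1.00000/2.01276 = 0.4968.

0.4968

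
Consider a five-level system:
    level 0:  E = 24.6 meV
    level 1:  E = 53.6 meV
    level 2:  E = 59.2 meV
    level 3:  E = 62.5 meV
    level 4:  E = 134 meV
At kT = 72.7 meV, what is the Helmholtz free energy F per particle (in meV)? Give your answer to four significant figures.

-57.84 meV

Eᵢ/kT = 0.338377, 0.737276, 0.814305, 0.859697, 1.84319.
Z = Σ e^(−Eᵢ/kT) = e^(−0.338377) + e^(−0.737276) + e^(−0.814305) + e^(−0.859697) + e^(−1.84319) = 0.712926 + 0.478415 + 0.442947 + 0.423290 + 0.158312 = 2.21589.
F = −kT ln Z = −72.7 × ln(2.21589) = −72.7 × 0.795654 = -57.84 meV.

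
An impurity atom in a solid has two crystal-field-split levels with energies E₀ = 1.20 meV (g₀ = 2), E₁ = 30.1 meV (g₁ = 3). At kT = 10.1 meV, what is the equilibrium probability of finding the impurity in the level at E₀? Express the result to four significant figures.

Eᵢ/kT = 0.118812, 2.98020.
Z = Σ gᵢe^(−Eᵢ/kT) = 2·e^(−0.118812) + 3·e^(−2.98020) = 1.77595 + 0.152348 = 1.92830.
P₀ = g₀ e^(−E₀/kT) / Z = 1.77595/1.92830 = 0.9210.

0.9210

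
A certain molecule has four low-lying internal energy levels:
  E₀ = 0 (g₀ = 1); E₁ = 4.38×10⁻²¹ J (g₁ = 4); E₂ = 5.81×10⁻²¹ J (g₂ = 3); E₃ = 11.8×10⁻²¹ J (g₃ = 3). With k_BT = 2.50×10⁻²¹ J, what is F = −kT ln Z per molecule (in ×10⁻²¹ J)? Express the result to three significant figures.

-1.75 ×10⁻²¹ J

Eᵢ/kT = 0, 1.7520, 2.3240, 4.7200.
Z = Σ gᵢe^(−Eᵢ/kT) = 1·e^(−0) + 4·e^(−1.7520) + 3·e^(−2.3240) + 3·e^(−4.7200) = 1.0000 + 0.69371 + 0.29364 + 0.026746 = 2.0141.
F = −kT ln Z = −2.50 × ln(2.0141) = −2.50 × 0.70017 = -1.75 ×10⁻²¹ J.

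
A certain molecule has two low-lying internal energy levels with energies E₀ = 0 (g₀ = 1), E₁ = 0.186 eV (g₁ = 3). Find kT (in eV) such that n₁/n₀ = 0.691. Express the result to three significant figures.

0.127 eV

n₁/n₀ = (g₁/g₀) exp[−(E₁−E₀)/kT] = 0.691.
⇒ (E₁−E₀)/kT = ln((3/1)/0.691) = ln(4.3415) = 1.4682.
kT = 0.186 eV / 1.4682 = 0.127 eV.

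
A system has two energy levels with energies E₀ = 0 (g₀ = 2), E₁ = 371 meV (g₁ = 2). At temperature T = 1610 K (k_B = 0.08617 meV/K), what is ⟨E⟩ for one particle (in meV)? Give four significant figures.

k_BT = 0.08617 × 1610 K = 138.734 meV.
Eᵢ/kT = 0, 2.67418.
Z = Σ gᵢe^(−Eᵢ/kT) = 2·e^(−0) + 2·e^(−2.67418) = 2.00000 + 0.137927 = 2.13793.
⟨E⟩ = Σ Eᵢ gᵢe^(−Eᵢ/kT) / Z = (0·2.00000 + 371·0.137927) / 2.13793 = 23.93 meV.

23.93 meV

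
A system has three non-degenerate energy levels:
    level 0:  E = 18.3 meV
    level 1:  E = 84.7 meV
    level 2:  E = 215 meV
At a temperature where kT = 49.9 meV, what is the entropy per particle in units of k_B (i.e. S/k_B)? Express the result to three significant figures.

Eᵢ/kT = 0.36673, 1.6974, 4.3086.
Z = Σ e^(−Eᵢ/kT) = e^(−0.36673) + e^(−1.6974) + e^(−4.3086) = 0.69300 + 0.18316 + 0.013452 = 0.88961.
⟨E⟩ = Σ EᵢPᵢ = 34.945 meV.
S/k_B = ln Z + ⟨E⟩/kT = ln(0.88961) + 34.945/49.9 = -0.11697 + 0.70030 = 0.583.

0.583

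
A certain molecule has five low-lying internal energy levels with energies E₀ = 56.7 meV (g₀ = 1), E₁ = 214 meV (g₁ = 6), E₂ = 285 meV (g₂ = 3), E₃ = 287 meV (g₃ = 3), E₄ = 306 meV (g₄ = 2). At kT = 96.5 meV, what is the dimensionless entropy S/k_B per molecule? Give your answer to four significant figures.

Eᵢ/kT = 0.587565, 2.21762, 2.95337, 2.97409, 3.17098.
Z = Σ gᵢe^(−Eᵢ/kT) = 1·e^(−0.587565) + 6·e^(−2.21762) + 3·e^(−2.95337) + 3·e^(−2.97409) + 2·e^(−3.17098) = 0.555679 + 0.653207 + 0.156491 + 0.153282 + 0.0839249 = 1.60258.
⟨E⟩ = Σ EᵢPᵢ = 178.192 meV.
S/k_B = ln Z + ⟨E⟩/kT = ln(1.60258) + 178.192/96.5 = 0.471615 + 1.84655 = 2.318.

2.318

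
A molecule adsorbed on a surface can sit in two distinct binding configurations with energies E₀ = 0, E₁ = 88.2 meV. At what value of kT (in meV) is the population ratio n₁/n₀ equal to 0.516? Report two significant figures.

130 meV

n₁/n₀ = exp[−(E₁−E₀)/kT] = 0.516.
⇒ (E₁−E₀)/kT = ln(1/0.516) = ln(1.938) = 0.6617.
kT = 88.2 meV / 0.6617 = 130 meV.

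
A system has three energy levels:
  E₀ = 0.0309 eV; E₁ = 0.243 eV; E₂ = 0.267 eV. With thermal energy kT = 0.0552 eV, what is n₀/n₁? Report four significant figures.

46.64

n₀/n₁ = exp[−(E₀−E₁)/kT] = exp(−(-0.2121 eV)/(0.0552 eV)) = exp(3.84239) = 46.64.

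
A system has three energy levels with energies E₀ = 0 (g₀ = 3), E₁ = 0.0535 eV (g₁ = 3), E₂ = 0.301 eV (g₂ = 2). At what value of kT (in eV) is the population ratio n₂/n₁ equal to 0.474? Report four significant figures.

n₂/n₁ = (g₂/g₁) exp[−(E₂−E₁)/kT] = 0.474.
⇒ (E₂−E₁)/kT = ln((2/3)/0.474) = ln(1.40647) = 0.341083.
kT = 0.2475 eV / 0.341083 = 0.7256 eV.

0.7256 eV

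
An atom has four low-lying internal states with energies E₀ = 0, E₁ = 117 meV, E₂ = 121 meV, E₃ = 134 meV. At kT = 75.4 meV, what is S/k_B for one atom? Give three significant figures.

Eᵢ/kT = 0, 1.5517, 1.6048, 1.7772.
Z = Σ e^(−Eᵢ/kT) = e^(−0) + e^(−1.5517) + e^(−1.6048) + e^(−1.7772) = 1.0000 + 0.21189 + 0.20093 + 0.16911 = 1.5819.
⟨E⟩ = Σ EᵢPᵢ = 45.366 meV.
S/k_B = ln Z + ⟨E⟩/kT = ln(1.5819) + 45.366/75.4 = 0.45863 + 0.60167 = 1.06.

1.06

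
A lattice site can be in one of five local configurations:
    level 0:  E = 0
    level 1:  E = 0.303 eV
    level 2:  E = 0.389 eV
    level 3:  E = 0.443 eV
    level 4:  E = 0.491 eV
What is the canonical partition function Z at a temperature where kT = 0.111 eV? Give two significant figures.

Eᵢ/kT = 0, 2.730, 3.505, 3.991, 4.423.
Z = Σ e^(−Eᵢ/kT) = e^(−0) + e^(−2.730) + e^(−3.505) + e^(−3.991) + e^(−4.423) = 1.000 + 0.06522 + 0.03005 + 0.01848 + 0.01200 = 1.126.

Z = 1.1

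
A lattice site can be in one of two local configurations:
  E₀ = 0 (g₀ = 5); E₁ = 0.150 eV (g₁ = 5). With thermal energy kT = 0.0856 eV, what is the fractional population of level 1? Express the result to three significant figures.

Eᵢ/kT = 0, 1.7523.
Z = Σ gᵢe^(−Eᵢ/kT) = 5·e^(−0) + 5·e^(−1.7523) = 5.0000 + 0.86687 = 5.8669.
P₁ = g₁ e^(−E₁/kT) / Z = 0.86687/5.8669 = 0.148.

0.148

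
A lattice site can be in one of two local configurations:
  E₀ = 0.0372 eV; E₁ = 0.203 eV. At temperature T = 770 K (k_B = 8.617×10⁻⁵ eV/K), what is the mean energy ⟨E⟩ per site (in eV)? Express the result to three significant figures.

0.0498 eV

k_BT = 8.617×10⁻⁵ × 770 K = 0.066351 eV.
Eᵢ/kT = 0.56065, 3.0595.
Z = Σ e^(−Eᵢ/kT) = e^(−0.56065) + e^(−3.0595) = 0.57084 + 0.046911 = 0.61775.
⟨E⟩ = Σ Eᵢ e^(−Eᵢ/kT) / Z = (0.0372·0.57084 + 0.203·0.046911) / 0.61775 = 0.0498 eV.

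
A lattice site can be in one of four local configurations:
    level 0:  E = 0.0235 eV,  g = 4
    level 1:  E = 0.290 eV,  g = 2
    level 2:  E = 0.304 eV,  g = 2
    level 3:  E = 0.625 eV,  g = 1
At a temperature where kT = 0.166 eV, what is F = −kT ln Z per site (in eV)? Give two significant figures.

Eᵢ/kT = 0.1416, 1.747, 1.831, 3.765.
Z = Σ gᵢe^(−Eᵢ/kT) = 4·e^(−0.1416) + 2·e^(−1.747) + 2·e^(−1.831) + 1·e^(−3.765) = 3.472 + 0.3486 + 0.3205 + 0.02317 = 4.164.
F = −kT ln Z = −0.166 × ln(4.164) = −0.166 × 1.426 = -0.24 eV.

-0.24 eV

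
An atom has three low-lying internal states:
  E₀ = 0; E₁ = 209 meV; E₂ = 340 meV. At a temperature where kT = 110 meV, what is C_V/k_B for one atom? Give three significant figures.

0.689

Eᵢ/kT = 0, 1.9000, 3.0909.
Z = Σ e^(−Eᵢ/kT) = e^(−0) + e^(−1.9000) + e^(−3.0909) = 1.0000 + 0.14957 + 0.045461 = 1.1950.
⟨E⟩ = 39.094 meV, ⟨E²⟩ = 9865.0 meV².
C_V/k_B = (⟨E²⟩ − ⟨E⟩²)/(kT)² = (9865.0 − 1528.3)/12100 = 0.689.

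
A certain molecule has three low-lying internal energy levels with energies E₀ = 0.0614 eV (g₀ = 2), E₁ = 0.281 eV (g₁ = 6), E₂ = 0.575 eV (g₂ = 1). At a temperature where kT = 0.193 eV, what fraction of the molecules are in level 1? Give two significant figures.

0.48

Eᵢ/kT = 0.3181, 1.456, 2.979.
Z = Σ gᵢe^(−Eᵢ/kT) = 2·e^(−0.3181) + 6·e^(−1.456) + 1·e^(−2.979) = 1.455 + 1.399 + 0.05084 = 2.905.
P₁ = g₁ e^(−E₁/kT) / Z = 1.399/2.905 = 0.48.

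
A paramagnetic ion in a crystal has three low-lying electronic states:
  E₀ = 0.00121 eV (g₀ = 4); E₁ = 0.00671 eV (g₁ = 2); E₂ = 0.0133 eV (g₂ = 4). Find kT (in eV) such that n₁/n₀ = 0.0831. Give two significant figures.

n₁/n₀ = (g₁/g₀) exp[−(E₁−E₀)/kT] = 0.0831.
⇒ (E₁−E₀)/kT = ln((2/4)/0.0831) = ln(6.017) = 1.795.
kT = 0.00550 eV / 1.795 = 0.0031 eV.

0.0031 eV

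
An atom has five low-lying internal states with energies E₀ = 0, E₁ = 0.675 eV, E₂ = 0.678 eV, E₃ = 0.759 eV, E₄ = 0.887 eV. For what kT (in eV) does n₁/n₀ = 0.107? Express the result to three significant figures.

n₁/n₀ = exp[−(E₁−E₀)/kT] = 0.107.
⇒ (E₁−E₀)/kT = ln(1/0.107) = ln(9.3458) = 2.2349.
kT = 0.675 eV / 2.2349 = 0.302 eV.

0.302 eV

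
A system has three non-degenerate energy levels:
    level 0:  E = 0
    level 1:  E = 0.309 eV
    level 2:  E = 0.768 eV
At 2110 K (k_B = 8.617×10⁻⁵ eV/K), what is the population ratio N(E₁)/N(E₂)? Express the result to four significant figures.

12.48

k_BT = 8.617×10⁻⁵ × 2110 K = 0.181819 eV.
n₁/n₂ = exp[−(E₁−E₂)/kT] = exp(−(-0.459 eV)/(0.181819 eV)) = exp(2.52449) = 12.48.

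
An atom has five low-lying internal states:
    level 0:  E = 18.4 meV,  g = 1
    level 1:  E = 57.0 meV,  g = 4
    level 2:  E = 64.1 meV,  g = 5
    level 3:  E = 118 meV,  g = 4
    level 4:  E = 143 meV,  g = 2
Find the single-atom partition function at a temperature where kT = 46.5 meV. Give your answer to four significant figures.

Eᵢ/kT = 0.395699, 1.22581, 1.37849, 2.53763, 3.07527.
Z = Σ gᵢe^(−Eᵢ/kT) = 1·e^(−0.395699) + 4·e^(−1.22581) + 5·e^(−1.37849) + 4·e^(−2.53763) + 2·e^(−3.07527) = 0.673209 + 1.17408 + 1.25979 + 0.316214 + 0.0923543 = 3.51565.

Z = 3.516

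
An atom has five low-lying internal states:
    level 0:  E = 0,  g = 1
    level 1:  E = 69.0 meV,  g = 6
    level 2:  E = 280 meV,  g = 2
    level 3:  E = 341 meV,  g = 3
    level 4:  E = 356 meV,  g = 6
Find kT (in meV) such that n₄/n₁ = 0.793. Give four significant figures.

n₄/n₁ = (g₄/g₁) exp[−(E₄−E₁)/kT] = 0.793.
⇒ (E₄−E₁)/kT = ln((6/6)/0.793) = ln(1.26103) = 0.231929.
kT = 287.0 meV / 0.231929 = 1237 meV.

1237 meV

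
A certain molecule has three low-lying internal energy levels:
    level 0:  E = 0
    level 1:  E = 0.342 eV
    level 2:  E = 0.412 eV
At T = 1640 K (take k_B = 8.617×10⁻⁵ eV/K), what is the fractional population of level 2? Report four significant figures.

0.04740

k_BT = 8.617×10⁻⁵ × 1640 K = 0.141319 eV.
Eᵢ/kT = 0, 2.42006, 2.91539.
Z = Σ e^(−Eᵢ/kT) = e^(−0) + e^(−2.42006) + e^(−2.91539) = 1.00000 + 0.0889163 + 0.0541829 = 1.14310.
P₂ = e^(−E₂/kT) / Z = 0.0541829/1.14310 = 0.04740.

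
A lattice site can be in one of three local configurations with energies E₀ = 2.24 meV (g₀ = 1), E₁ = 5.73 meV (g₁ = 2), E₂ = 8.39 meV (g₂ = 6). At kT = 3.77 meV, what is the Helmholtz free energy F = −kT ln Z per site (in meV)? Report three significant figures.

-1.86 meV

Eᵢ/kT = 0.59416, 1.5199, 2.2255.
Z = Σ gᵢe^(−Eᵢ/kT) = 1·e^(−0.59416) + 2·e^(−1.5199) + 6·e^(−2.2255) = 0.55203 + 0.43747 + 0.64808 = 1.6376.
F = −kT ln Z = −3.77 × ln(1.6376) = −3.77 × 0.49323 = -1.86 meV.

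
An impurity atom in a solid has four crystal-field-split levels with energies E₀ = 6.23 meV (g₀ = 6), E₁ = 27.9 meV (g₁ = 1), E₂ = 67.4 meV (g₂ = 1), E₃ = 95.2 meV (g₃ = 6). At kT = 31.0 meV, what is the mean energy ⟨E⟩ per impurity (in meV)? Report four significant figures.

13.33 meV

Eᵢ/kT = 0.200968, 0.900000, 2.17419, 3.07097.
Z = Σ gᵢe^(−Eᵢ/kT) = 6·e^(−0.200968) + 1·e^(−0.900000) + 1·e^(−2.17419) + 6·e^(−3.07097) = 4.90763 + 0.406570 + 0.113700 + 0.278257 = 5.70616.
⟨E⟩ = Σ Eᵢ gᵢe^(−Eᵢ/kT) / Z = (6.23·4.90763 + 27.9·0.406570 + 67.4·0.113700 + 95.2·0.278257) / 5.70616 = 13.33 meV.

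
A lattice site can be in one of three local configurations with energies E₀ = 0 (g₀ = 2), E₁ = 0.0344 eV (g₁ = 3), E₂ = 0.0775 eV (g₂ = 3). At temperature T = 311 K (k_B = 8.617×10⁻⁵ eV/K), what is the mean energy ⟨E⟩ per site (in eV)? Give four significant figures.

0.01384 eV

k_BT = 8.617×10⁻⁵ × 311 K = 0.0267989 eV.
Eᵢ/kT = 0, 1.28363, 2.89191.
Z = Σ gᵢe^(−Eᵢ/kT) = 2·e^(−0) + 3·e^(−1.28363) + 3·e^(−2.89191) = 2.00000 + 0.831090 + 0.166410 = 2.99750.
⟨E⟩ = Σ Eᵢ gᵢe^(−Eᵢ/kT) / Z = (0·2.00000 + 0.0344·0.831090 + 0.0775·0.166410) / 2.99750 = 0.01384 eV.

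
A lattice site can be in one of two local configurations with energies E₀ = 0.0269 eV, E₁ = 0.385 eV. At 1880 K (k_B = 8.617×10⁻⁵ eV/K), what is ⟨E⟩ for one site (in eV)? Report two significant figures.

0.062 eV

k_BT = 8.617×10⁻⁵ × 1880 K = 0.1620 eV.
Eᵢ/kT = 0.1660, 2.377.
Z = Σ e^(−Eᵢ/kT) = e^(−0.1660) + e^(−2.377) = 0.8470 + 0.09283 = 0.9398.
⟨E⟩ = Σ Eᵢ e^(−Eᵢ/kT) / Z = (0.0269·0.8470 + 0.385·0.09283) / 0.9398 = 0.062 eV.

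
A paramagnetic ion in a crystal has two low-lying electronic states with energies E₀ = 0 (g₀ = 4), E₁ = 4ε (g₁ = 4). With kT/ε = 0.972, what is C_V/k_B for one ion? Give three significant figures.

0.268

Eᵢ/kT = 0, 4.1152.
Z = Σ gᵢe^(−Eᵢ/kT) = 4·e^(−0) + 4·e^(−4.1152) = 4.0000 + 0.065291 = 4.0653.
⟨E⟩ = 0.064242 ε, ⟨E²⟩ = 0.25697 ε².
C_V/k_B = (⟨E²⟩ − ⟨E⟩²)/(kT)² = (0.25697 − 0.0041270)/0.94478 = 0.268.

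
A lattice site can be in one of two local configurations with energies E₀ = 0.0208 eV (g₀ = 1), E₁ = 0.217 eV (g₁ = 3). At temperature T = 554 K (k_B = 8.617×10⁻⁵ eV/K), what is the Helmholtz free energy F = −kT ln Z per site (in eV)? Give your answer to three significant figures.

k_BT = 8.617×10⁻⁵ × 554 K = 0.047738 eV.
Eᵢ/kT = 0.43571, 4.5456.
Z = Σ gᵢe^(−Eᵢ/kT) = 1·e^(−0.43571) + 3·e^(−4.5456) = 0.64681 + 0.031841 = 0.67865.
F = −kT ln Z = −0.047738 × ln(0.67865) = −0.047738 × -0.38765 = 0.0185 eV.

0.0185 eV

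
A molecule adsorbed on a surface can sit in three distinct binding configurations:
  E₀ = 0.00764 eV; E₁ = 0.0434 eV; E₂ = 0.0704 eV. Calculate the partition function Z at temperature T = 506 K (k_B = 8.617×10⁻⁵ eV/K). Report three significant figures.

Z = 1.41

k_BT = 8.617×10⁻⁵ × 506 K = 0.043602 eV.
Eᵢ/kT = 0.17522, 0.99537, 1.6146.
Z = Σ e^(−Eᵢ/kT) = e^(−0.17522) + e^(−0.99537) + e^(−1.6146) = 0.83927 + 0.36959 + 0.19897 = 1.4078.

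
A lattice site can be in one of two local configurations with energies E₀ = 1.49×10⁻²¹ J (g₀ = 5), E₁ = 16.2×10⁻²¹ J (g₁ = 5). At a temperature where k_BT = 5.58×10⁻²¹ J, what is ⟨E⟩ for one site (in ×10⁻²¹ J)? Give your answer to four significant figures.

2.473 ×10⁻²¹ J

Eᵢ/kT = 0.267025, 2.90323.
Z = Σ gᵢe^(−Eᵢ/kT) = 5·e^(−0.267025) + 5·e^(−2.90323) = 3.82827 + 0.274229 = 4.10250.
⟨E⟩ = Σ Eᵢ gᵢe^(−Eᵢ/kT) / Z = (1.49·3.82827 + 16.2·0.274229) / 4.10250 = 2.473 ×10⁻²¹ J.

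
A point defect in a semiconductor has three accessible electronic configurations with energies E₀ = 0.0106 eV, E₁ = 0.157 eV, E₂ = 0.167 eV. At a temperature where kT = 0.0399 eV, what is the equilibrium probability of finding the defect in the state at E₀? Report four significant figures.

Eᵢ/kT = 0.265664, 3.93484, 4.18546.
Z = Σ e^(−Eᵢ/kT) = e^(−0.265664) + e^(−3.93484) + e^(−4.18546) = 0.766697 + 0.0195488 + 0.0152152 = 0.801461.
P₀ = e^(−E₀/kT) / Z = 0.766697/0.801461 = 0.9566.

0.9566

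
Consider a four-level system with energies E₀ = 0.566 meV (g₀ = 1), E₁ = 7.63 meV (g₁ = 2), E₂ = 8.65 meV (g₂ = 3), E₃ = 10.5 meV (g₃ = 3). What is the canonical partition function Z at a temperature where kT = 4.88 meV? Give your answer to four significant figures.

Z = 2.168

Eᵢ/kT = 0.115984, 1.56352, 1.77254, 2.15164.
Z = Σ gᵢe^(−Eᵢ/kT) = 1·e^(−0.115984) + 2·e^(−1.56352) + 3·e^(−1.77254) + 3·e^(−2.15164) = 0.890489 + 0.418795 + 0.509703 + 0.348880 = 2.16787.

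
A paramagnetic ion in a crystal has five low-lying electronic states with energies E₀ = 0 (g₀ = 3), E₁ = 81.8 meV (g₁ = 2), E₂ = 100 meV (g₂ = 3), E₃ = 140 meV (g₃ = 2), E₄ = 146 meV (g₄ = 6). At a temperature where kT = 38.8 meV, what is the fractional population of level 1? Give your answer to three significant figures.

Eᵢ/kT = 0, 2.1082, 2.5773, 3.6082, 3.7629.
Z = Σ gᵢe^(−Eᵢ/kT) = 3·e^(−0) + 2·e^(−2.1082) + 3·e^(−2.5773) + 2·e^(−3.6082) + 6·e^(−3.7629) = 3.0000 + 0.24291 + 0.22794 + 0.054201 + 0.13930 = 3.6644.
P₁ = g₁ e^(−E₁/kT) / Z = 0.24291/3.6644 = 0.0663.

0.0663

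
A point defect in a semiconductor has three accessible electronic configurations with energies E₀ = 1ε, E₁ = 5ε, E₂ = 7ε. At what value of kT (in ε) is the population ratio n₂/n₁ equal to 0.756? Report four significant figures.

7.150 ε

n₂/n₁ = exp[−(E₂−E₁)/kT] = 0.756.
⇒ (E₂−E₁)/kT = ln(1/0.756) = ln(1.32275) = 0.279713.
kT = 2ε / 0.279713 = 7.150 ε.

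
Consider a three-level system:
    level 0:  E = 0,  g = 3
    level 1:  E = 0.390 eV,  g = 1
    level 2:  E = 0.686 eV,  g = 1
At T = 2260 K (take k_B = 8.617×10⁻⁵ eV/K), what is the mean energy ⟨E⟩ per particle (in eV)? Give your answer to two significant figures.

0.023 eV

k_BT = 8.617×10⁻⁵ × 2260 K = 0.1947 eV.
Eᵢ/kT = 0, 2.003, 3.523.
Z = Σ gᵢe^(−Eᵢ/kT) = 3·e^(−0) + 1·e^(−2.003) + 1·e^(−3.523) = 3.000 + 0.1349 + 0.02951 = 3.164.
⟨E⟩ = Σ Eᵢ gᵢe^(−Eᵢ/kT) / Z = (0·3.000 + 0.390·0.1349 + 0.686·0.02951) / 3.164 = 0.023 eV.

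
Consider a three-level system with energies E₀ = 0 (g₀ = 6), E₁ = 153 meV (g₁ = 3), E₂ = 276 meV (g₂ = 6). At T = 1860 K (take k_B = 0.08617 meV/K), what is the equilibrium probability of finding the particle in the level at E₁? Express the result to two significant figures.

k_BT = 0.08617 × 1860 K = 160.3 meV.
Eᵢ/kT = 0, 0.9545, 1.722.
Z = Σ gᵢe^(−Eᵢ/kT) = 6·e^(−0) + 3·e^(−0.9545) + 6·e^(−1.722) = 6.000 + 1.155 + 1.072 = 8.227.
P₁ = g₁ e^(−E₁/kT) / Z = 1.155/8.227 = 0.14.

0.14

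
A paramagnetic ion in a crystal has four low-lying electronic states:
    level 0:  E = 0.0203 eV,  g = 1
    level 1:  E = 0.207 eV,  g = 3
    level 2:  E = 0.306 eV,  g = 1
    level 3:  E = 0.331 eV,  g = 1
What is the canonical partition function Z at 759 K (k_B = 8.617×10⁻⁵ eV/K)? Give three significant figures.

k_BT = 8.617×10⁻⁵ × 759 K = 0.065403 eV.
Eᵢ/kT = 0.31038, 3.1650, 4.6787, 5.0609.
Z = Σ gᵢe^(−Eᵢ/kT) = 1·e^(−0.31038) + 3·e^(−3.1650) + 1·e^(−4.6787) + 1·e^(−5.0609) = 0.73317 + 0.12664 + 0.0092911 + 0.0063399 = 0.87544.

Z = 0.875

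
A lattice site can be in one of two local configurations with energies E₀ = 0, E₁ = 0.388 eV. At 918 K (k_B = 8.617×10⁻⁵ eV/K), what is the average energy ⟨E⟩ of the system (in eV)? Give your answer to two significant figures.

0.0029 eV

k_BT = 8.617×10⁻⁵ × 918 K = 0.07910 eV.
Eᵢ/kT = 0, 4.905.
Z = Σ e^(−Eᵢ/kT) = e^(−0) + e^(−4.905) = 1.000 + 0.007409 = 1.007.
⟨E⟩ = Σ Eᵢ e^(−Eᵢ/kT) / Z = (0·1.000 + 0.388·0.007409) / 1.007 = 0.0029 eV.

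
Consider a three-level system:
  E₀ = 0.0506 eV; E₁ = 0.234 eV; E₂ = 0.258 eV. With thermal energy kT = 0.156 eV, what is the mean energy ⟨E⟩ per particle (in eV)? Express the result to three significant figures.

Eᵢ/kT = 0.32436, 1.5000, 1.6538.
Z = Σ e^(−Eᵢ/kT) = e^(−0.32436) + e^(−1.5000) + e^(−1.6538) = 0.72299 + 0.22313 + 0.19132 = 1.1374.
⟨E⟩ = Σ Eᵢ e^(−Eᵢ/kT) / Z = (0.0506·0.72299 + 0.234·0.22313 + 0.258·0.19132) / 1.1374 = 0.121 eV.

0.121 eV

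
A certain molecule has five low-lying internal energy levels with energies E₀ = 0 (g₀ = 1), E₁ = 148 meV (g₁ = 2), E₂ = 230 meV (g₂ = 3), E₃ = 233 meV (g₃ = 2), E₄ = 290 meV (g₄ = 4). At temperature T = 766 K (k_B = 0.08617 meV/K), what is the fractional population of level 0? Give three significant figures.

0.708

k_BT = 0.08617 × 766 K = 66.006 meV.
Eᵢ/kT = 0, 2.2422, 3.4845, 3.5300, 4.3935.
Z = Σ gᵢe^(−Eᵢ/kT) = 1·e^(−0) + 2·e^(−2.2422) + 3·e^(−3.4845) + 2·e^(−3.5300) + 4·e^(−4.3935) = 1.0000 + 0.21245 + 0.092007 + 0.058610 + 0.049430 = 1.4125.
P₀ = g₀ e^(−E₀/kT) / Z = 1.0000/1.4125 = 0.708.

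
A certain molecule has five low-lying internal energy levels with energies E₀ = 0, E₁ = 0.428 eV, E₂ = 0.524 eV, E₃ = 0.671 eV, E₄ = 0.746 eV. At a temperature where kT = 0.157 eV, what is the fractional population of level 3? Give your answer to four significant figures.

0.01240

Eᵢ/kT = 0, 2.72611, 3.33758, 4.27389, 4.75159.
Z = Σ e^(−Eᵢ/kT) = e^(−0) + e^(−2.72611) + e^(−3.33758) + e^(−4.27389) + e^(−4.75159) = 1.00000 + 0.0654735 + 0.0355228 + 0.0139275 + 0.00863795 = 1.12356.
P₃ = e^(−E₃/kT) / Z = 0.0139275/1.12356 = 0.01240.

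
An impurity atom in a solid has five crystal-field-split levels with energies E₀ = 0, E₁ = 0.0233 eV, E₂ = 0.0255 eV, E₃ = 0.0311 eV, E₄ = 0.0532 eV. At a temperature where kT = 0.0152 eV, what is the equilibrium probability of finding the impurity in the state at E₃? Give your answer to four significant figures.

0.08273

Eᵢ/kT = 0, 1.53289, 1.67763, 2.04605, 3.50000.
Z = Σ e^(−Eᵢ/kT) = e^(−0) + e^(−1.53289) + e^(−1.67763) + e^(−2.04605) + e^(−3.50000) = 1.00000 + 0.215911 + 0.186816 + 0.129244 + 0.0301974 = 1.56217.
P₃ = e^(−E₃/kT) / Z = 0.129244/1.56217 = 0.08273.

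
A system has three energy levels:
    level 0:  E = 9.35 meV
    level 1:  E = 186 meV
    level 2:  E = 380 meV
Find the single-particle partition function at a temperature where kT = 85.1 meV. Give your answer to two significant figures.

Z = 1.0

Eᵢ/kT = 0.1099, 2.186, 4.465.
Z = Σ e^(−Eᵢ/kT) = e^(−0.1099) + e^(−2.186) + e^(−4.465) = 0.8959 + 0.1124 + 0.01150 = 1.020.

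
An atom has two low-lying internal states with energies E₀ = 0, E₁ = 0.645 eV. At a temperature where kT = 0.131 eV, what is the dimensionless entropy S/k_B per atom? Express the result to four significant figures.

0.04279

Eᵢ/kT = 0, 4.92366.
Z = Σ e^(−Eᵢ/kT) = e^(−0) + e^(−4.92366) = 1.00000 + 0.00727246 = 1.00727.
⟨E⟩ = Σ EᵢPᵢ = 0.00465688 eV.
S/k_B = ln Z + ⟨E⟩/kT = ln(1.00727) + 0.00465688/0.131 = 0.00724370 + 0.0355487 = 0.04279.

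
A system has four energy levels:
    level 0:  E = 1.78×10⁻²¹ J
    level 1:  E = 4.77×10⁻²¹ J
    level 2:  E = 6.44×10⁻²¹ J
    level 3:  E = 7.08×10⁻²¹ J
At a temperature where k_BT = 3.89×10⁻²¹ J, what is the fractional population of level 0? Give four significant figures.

0.4947

Eᵢ/kT = 0.457584, 1.22622, 1.65553, 1.82005.
Z = Σ e^(−Eᵢ/kT) = e^(−0.457584) + e^(−1.22622) + e^(−1.65553) + e^(−1.82005) = 0.632811 + 0.293400 + 0.190991 + 0.162018 = 1.27922.
P₀ = e^(−E₀/kT) / Z = 0.632811/1.27922 = 0.4947.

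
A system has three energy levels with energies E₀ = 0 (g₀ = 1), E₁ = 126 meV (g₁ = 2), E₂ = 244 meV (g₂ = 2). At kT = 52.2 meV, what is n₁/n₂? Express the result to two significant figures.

9.6

n₁/n₂ = (g₁/g₂) exp[−(E₁−E₂)/kT] = (2/2) × exp(−(-118 meV)/(52.2 meV)) = (2/2) × exp(2.261) = 9.6.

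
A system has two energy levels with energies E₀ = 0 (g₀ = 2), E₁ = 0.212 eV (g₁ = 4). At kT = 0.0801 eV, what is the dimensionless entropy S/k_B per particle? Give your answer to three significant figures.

Eᵢ/kT = 0, 2.6467.
Z = Σ gᵢe^(−Eᵢ/kT) = 2·e^(−0) + 4·e^(−2.6467) = 2.0000 + 0.28354 = 2.2835.
⟨E⟩ = Σ EᵢPᵢ = 0.026324 eV.
S/k_B = ln Z + ⟨E⟩/kT = ln(2.2835) + 0.026324/0.0801 = 0.82571 + 0.32864 = 1.15.

1.15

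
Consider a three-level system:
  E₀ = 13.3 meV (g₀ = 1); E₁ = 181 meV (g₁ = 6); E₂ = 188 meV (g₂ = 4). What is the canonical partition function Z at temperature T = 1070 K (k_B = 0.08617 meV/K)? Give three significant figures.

Z = 2.23

k_BT = 0.08617 × 1070 K = 92.202 meV.
Eᵢ/kT = 0.14425, 1.9631, 2.0390.
Z = Σ gᵢe^(−Eᵢ/kT) = 1·e^(−0.14425) + 6·e^(−1.9631) + 4·e^(−2.0390) = 0.86567 + 0.84253 + 0.52064 = 2.2288.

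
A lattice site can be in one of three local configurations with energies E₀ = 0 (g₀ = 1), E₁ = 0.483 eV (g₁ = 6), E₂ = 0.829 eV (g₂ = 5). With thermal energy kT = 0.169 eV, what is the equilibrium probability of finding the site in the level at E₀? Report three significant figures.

0.724

Eᵢ/kT = 0, 2.8580, 4.9053.
Z = Σ gᵢe^(−Eᵢ/kT) = 1·e^(−0) + 6·e^(−2.8580) + 5·e^(−4.9053) = 1.0000 + 0.34430 + 0.037036 = 1.3813.
P₀ = g₀ e^(−E₀/kT) / Z = 1.0000/1.3813 = 0.724.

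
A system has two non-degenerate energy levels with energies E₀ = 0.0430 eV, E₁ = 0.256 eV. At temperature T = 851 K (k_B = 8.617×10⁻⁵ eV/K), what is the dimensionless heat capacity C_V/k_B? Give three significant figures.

0.415

k_BT = 8.617×10⁻⁵ × 851 K = 0.073331 eV.
Eᵢ/kT = 0.58638, 3.4910.
Z = Σ e^(−Eᵢ/kT) = e^(−0.58638) + e^(−3.4910) = 0.55634 + 0.030470 = 0.58681.
⟨E⟩ = 0.054060 eV, ⟨E²⟩ = 0.0051559 eV².
C_V/k_B = (⟨E²⟩ − ⟨E⟩²)/(kT)² = (0.0051559 − 0.0029225)/0.0053774 = 0.415.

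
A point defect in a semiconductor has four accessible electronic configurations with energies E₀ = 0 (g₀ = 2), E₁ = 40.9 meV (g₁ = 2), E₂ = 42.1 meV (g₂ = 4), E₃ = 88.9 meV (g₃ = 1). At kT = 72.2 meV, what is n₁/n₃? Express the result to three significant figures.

n₁/n₃ = (g₁/g₃) exp[−(E₁−E₃)/kT] = (2/1) × exp(−(-48.0 meV)/(72.2 meV)) = (2/1) × exp(0.66482) = 3.89.

3.89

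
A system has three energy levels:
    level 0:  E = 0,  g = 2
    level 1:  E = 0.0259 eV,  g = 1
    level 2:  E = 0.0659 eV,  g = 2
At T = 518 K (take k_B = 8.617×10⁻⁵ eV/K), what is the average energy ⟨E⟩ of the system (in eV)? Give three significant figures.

0.0148 eV

k_BT = 8.617×10⁻⁵ × 518 K = 0.044636 eV.
Eᵢ/kT = 0, 0.58025, 1.4764.
Z = Σ gᵢe^(−Eᵢ/kT) = 2·e^(−0) + 1·e^(−0.58025) + 2·e^(−1.4764) = 2.0000 + 0.55976 + 0.45692 = 3.0167.
⟨E⟩ = Σ Eᵢ gᵢe^(−Eᵢ/kT) / Z = (0·2.0000 + 0.0259·0.55976 + 0.0659·0.45692) / 3.0167 = 0.0148 eV.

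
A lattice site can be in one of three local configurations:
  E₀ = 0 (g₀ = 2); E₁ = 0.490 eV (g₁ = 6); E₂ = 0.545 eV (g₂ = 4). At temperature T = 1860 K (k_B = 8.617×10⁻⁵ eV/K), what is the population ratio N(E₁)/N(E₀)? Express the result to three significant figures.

k_BT = 8.617×10⁻⁵ × 1860 K = 0.16028 eV.
n₁/n₀ = (g₁/g₀) exp[−(E₁−E₀)/kT] = (6/2) × exp(−(0.490 eV)/(0.16028 eV)) = (6/2) × exp(-3.0571) = 0.141.

0.141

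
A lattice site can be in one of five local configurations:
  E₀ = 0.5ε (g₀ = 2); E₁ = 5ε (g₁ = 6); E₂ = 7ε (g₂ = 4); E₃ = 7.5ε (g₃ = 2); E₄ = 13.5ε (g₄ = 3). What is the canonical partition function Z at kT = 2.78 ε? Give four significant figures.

Eᵢ/kT = 0.179856, 1.79856, 2.51799, 2.69784, 4.85612.
Z = Σ gᵢe^(−Eᵢ/kT) = 2·e^(−0.179856) + 6·e^(−1.79856) + 4·e^(−2.51799) + 2·e^(−2.69784) + 3·e^(−4.85612) = 1.67078 + 0.993223 + 0.322486 + 0.134702 + 0.0233418 = 3.14453.

Z = 3.145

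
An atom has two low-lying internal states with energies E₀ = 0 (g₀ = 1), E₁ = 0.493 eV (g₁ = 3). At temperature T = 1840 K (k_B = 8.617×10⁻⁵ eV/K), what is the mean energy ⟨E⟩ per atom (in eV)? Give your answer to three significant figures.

k_BT = 8.617×10⁻⁵ × 1840 K = 0.15855 eV.
Eᵢ/kT = 0, 3.1094.
Z = Σ gᵢe^(−Eᵢ/kT) = 1·e^(−0) + 3·e^(−3.1094) = 1.0000 + 0.13388 = 1.1339.
⟨E⟩ = Σ Eᵢ gᵢe^(−Eᵢ/kT) / Z = (0·1.0000 + 0.493·0.13388) / 1.1339 = 0.0582 eV.

0.0582 eV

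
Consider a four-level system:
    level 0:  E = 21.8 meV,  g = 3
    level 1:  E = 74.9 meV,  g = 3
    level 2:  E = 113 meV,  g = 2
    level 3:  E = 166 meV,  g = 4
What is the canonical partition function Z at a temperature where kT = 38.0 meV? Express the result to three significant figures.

Z = 2.26

Eᵢ/kT = 0.57368, 1.9711, 2.9737, 4.3684.
Z = Σ gᵢe^(−Eᵢ/kT) = 3·e^(−0.57368) + 3·e^(−1.9711) + 2·e^(−2.9737) + 4·e^(−4.3684) = 1.6903 + 0.41791 + 0.10223 + 0.050686 = 2.2611.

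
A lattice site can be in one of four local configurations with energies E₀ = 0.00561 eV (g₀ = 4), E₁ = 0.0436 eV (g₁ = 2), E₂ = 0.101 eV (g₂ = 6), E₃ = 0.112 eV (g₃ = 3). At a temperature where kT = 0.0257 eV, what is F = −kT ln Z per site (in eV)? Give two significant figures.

Eᵢ/kT = 0.2183, 1.696, 3.930, 4.358.
Z = Σ gᵢe^(−Eᵢ/kT) = 4·e^(−0.2183) + 2·e^(−1.696) + 6·e^(−3.930) + 3·e^(−4.358) = 3.216 + 0.3668 + 0.1179 + 0.03841 = 3.739.
F = −kT ln Z = −0.0257 × ln(3.739) = −0.0257 × 1.319 = -0.034 eV.

-0.034 eV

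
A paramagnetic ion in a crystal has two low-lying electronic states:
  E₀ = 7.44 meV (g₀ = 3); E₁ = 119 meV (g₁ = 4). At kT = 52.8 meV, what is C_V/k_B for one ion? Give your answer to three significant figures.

0.534

Eᵢ/kT = 0.14091, 2.2538.
Z = Σ gᵢe^(−Eᵢ/kT) = 3·e^(−0.14091) + 4·e^(−2.2538) = 2.6057 + 0.42000 = 3.0257.
⟨E⟩ = 22.926 meV, ⟨E²⟩ = 2013.4 meV².
C_V/k_B = (⟨E²⟩ − ⟨E⟩²)/(kT)² = (2013.4 − 525.60)/2787.8 = 0.534.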